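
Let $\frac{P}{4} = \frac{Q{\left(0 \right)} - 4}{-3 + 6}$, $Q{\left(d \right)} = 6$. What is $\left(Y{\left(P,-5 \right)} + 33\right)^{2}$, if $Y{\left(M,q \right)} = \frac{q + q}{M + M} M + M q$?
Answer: $\frac{1936}{9} \approx 215.11$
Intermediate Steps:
$P = \frac{8}{3}$ ($P = 4 \frac{6 - 4}{-3 + 6} = 4 \cdot \frac{2}{3} = \frac{8}{3} \approx 2.6667$)
$Y{\left(M,q \right)} = q + M q$ ($Y{\left(M,q \right)} = \frac{2 q}{2 M} M + M q = 2 q \frac{1}{2 M} M + M q = \frac{q}{M} M + M q = q + M q$)
$\left(Y{\left(P,-5 \right)} + 33\right)^{2} = \left(- 5 \left(1 + \frac{8}{3}\right) + 33\right)^{2} = \left(\left(-5\right) \frac{11}{3} + 33\right)^{2} = \left(- \frac{55}{3} + 33\right)^{2} = \left(\frac{44}{3}\right)^{2} = \frac{1936}{9}$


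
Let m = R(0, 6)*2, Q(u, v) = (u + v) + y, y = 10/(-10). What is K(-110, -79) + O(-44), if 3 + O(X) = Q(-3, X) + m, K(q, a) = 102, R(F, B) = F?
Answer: 51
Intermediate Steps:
y = -1 (y = 10*(-⅒) = -1)
Q(u, v) = -1 + u + v (Q(u, v) = (u + v) - 1 = -1 + u + v)
m = 0 (m = 0*2 = 0)
O(X) = -7 + X (O(X) = -3 + ((-1 - 3 + X) + 0) = -3 + ((-4 + X) + 0) = -3 + (-4 + X) = -7 + X)
K(-110, -79) + O(-44) = 102 + (-7 - 44) = 102 - 51 = 51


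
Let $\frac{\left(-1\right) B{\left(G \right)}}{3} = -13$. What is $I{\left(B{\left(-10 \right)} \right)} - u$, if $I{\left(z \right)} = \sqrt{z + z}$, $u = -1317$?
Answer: $1317 + \sqrt{78} \approx 1325.8$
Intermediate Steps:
$B{\left(G \right)} = 39$ ($B{\left(G \right)} = \left(-3\right) \left(-13\right) = 39$)
$I{\left(z \right)} = \sqrt{2} \sqrt{z}$ ($I{\left(z \right)} = \sqrt{2 z} = \sqrt{2} \sqrt{z}$)
$I{\left(B{\left(-10 \right)} \right)} - u = \sqrt{2} \sqrt{39} - -1317 = \sqrt{78} + 1317 = 1317 + \sqrt{78}$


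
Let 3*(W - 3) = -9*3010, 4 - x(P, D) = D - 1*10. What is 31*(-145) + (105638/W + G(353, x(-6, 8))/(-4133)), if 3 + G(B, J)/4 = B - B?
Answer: -9890506475/2194623 ≈ -4506.7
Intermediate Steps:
x(P, D) = 14 - D (x(P, D) = 4 - (D - 1*10) = 4 - (D - 10) = 4 - (-10 + D) = 4 + (10 - D) = 14 - D)
G(B, J) = -12 (G(B, J) = -12 + 4*(B - B) = -12 + 4*0 = -12 + 0 = -12)
W = -9027 (W = 3 + (-9*3010)/3 = 3 + (⅓)*(-27090) = 3 - 9030 = -9027)
31*(-145) + (105638/W + G(353, x(-6, 8))/(-4133)) = 31*(-145) + (105638/(-9027) - 12/(-4133)) = -4495 + (105638*(-1/9027) - 12*(-1/4133)) = -4495 + (-6214/531 + 12/4133) = -4495 - 25676090/2194623 = -9890506475/2194623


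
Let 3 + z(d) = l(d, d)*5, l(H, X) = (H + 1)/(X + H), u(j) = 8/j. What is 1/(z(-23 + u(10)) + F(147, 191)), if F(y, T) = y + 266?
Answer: 111/45775 ≈ 0.0024249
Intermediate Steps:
l(H, X) = (1 + H)/(H + X)
F(y, T) = 266 + y
z(d) = -3 + 5*(1 + d)/(2*d) (z(d) = -3 + ((1 + d)/(d + d))*5 = -3 + ((1 + d)/((2*d)))*5 = -3 + ((1/(2*d))*(1 + d))*5 = -3 + ((1 + d)/(2*d))*5 = -3 + 5*(1 + d)/(2*d))
1/(z(-23 + u(10)) + F(147, 191)) = 1/((5 - (-23 + 8/10))/(2*(-23 + 8/10)) + (266 + 147)) = 1/((5 - (-23 + 8*(⅒)))/(2*(-23 + 8*(⅒))) + 413) = 1/((5 - (-23 + ⅘))/(2*(-23 + ⅘)) + 413) = 1/((5 - 1*(-111/5))/(2*(-111/5)) + 413) = 1/((½)*(-5/111)*(5 + 111/5) + 413) = 1/((½)*(-5/111)*(136/5) + 413) = 1/(-68/111 + 413) = 1/(45775/111) = 111/45775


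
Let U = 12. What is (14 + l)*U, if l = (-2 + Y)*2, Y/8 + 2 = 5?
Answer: 696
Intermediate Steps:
Y = 24 (Y = -16 + 8*5 = -16 + 40 = 24)
l = 44 (l = (-2 + 24)*2 = 22*2 = 44)
(14 + l)*U = (14 + 44)*12 = 58*12 = 696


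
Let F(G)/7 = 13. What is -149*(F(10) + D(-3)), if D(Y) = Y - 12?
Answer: -11324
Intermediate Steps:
D(Y) = -12 + Y
F(G) = 91 (F(G) = 7*13 = 91)
-149*(F(10) + D(-3)) = -149*(91 + (-12 - 3)) = -149*(91 - 15) = -149*76 = -11324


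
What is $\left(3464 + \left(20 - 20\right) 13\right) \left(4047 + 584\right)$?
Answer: $16041784$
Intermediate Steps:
$\left(3464 + \left(20 - 20\right) 13\right) \left(4047 + 584\right) = \left(3464 + 0 \cdot 13\right) 4631 = \left(3464 + 0\right) 4631 = 3464 \cdot 4631 = 16041784$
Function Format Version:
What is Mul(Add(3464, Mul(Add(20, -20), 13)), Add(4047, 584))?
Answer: 16041784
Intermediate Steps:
Mul(Add(3464, Mul(Add(20, -20), 13)), Add(4047, 584)) = Mul(Add(3464, Mul(0, 13)), 4631) = Mul(Add(3464, 0), 4631) = Mul(3464, 4631) = 16041784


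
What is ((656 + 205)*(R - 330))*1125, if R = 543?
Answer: 206317125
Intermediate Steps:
((656 + 205)*(R - 330))*1125 = ((656 + 205)*(543 - 330))*1125 = (861*213)*1125 = 183393*1125 = 206317125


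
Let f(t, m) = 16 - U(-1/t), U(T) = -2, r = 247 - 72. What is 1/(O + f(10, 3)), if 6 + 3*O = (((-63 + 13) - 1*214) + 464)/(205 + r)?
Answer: 57/922 ≈ 0.061822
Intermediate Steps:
r = 175
f(t, m) = 18 (f(t, m) = 16 - 1*(-2) = 16 + 2 = 18)
O = -104/57 (O = -2 + ((((-63 + 13) - 1*214) + 464)/(205 + 175))/3 = -2 + (((-50 - 214) + 464)/380)/3 = -2 + ((-264 + 464)*(1/380))/3 = -2 + (200*(1/380))/3 = -2 + (1/3)*(10/19) = -2 + 10/57 = -104/57 ≈ -1.8246)
1/(O + f(10, 3)) = 1/(-104/57 + 18) = 1/(922/57) = 57/922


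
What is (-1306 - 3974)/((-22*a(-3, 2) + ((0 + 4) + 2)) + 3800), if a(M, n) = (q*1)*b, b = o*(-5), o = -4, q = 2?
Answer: -240/133 ≈ -1.8045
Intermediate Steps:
b = 20 (b = -4*(-5) = 20)
a(M, n) = 40 (a(M, n) = (2*1)*20 = 2*20 = 40)
(-1306 - 3974)/((-22*a(-3, 2) + ((0 + 4) + 2)) + 3800) = (-1306 - 3974)/((-22*40 + ((0 + 4) + 2)) + 3800) = -5280/((-880 + (4 + 2)) + 3800) = -5280/((-880 + 6) + 3800) = -5280/(-874 + 3800) = -5280/2926 = -5280*1/2926 = -240/133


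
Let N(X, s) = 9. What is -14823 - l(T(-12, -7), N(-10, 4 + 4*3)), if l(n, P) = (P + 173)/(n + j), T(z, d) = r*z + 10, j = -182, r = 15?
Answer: -2608757/176 ≈ -14822.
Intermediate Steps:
T(z, d) = 10 + 15*z (T(z, d) = 15*z + 10 = 10 + 15*z)
l(n, P) = (173 + P)/(-182 + n) (l(n, P) = (P + 173)/(n - 182) = (173 + P)/(-182 + n))
-14823 - l(T(-12, -7), N(-10, 4 + 4*3)) = -14823 - (173 + 9)/(-182 + (10 + 15*(-12))) = -14823 - 182/(-182 + (10 - 180)) = -14823 - 182/(-182 - 170) = -14823 - 182/(-352) = -14823 - (-1)*182/352 = -14823 - 1*(-91/176) = -14823 + 91/176 = -2608757/176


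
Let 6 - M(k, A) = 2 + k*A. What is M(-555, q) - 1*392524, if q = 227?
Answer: -266535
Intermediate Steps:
M(k, A) = 4 - A*k (M(k, A) = 6 - (2 + k*A) = 6 - (2 + A*k) = 6 + (-2 - A*k) = 4 - A*k)
M(-555, q) - 1*392524 = (4 - 1*227*(-555)) - 1*392524 = (4 + 125985) - 392524 = 125989 - 392524 = -266535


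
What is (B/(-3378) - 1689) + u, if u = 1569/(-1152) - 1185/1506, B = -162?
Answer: -91766222539/54264192 ≈ -1691.1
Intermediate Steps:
u = -207113/96384 (u = 1569*(-1/1152) - 1185*1/1506 = -523/384 - 395/502 = -207113/96384 ≈ -2.1488)
(B/(-3378) - 1689) + u = (-162/(-3378) - 1689) - 207113/96384 = (-162*(-1/3378) - 1689) - 207113/96384 = (27/563 - 1689) - 207113/96384 = -950880/563 - 207113/96384 = -91766222539/54264192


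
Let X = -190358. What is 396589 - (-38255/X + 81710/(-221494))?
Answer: 1194389321464217/3011653918 ≈ 3.9659e+5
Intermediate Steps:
396589 - (-38255/X + 81710/(-221494)) = 396589 - (-38255/(-190358) + 81710/(-221494)) = 396589 - (-38255*(-1/190358) + 81710*(-1/221494)) = 396589 - (5465/27194 - 40855/110747) = 396589 - 1*(-505778515/3011653918) = 396589 + 505778515/3011653918 = 1194389321464217/3011653918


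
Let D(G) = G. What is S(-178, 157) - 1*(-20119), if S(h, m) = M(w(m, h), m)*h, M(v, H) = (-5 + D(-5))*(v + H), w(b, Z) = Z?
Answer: -17261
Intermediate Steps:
M(v, H) = -10*H - 10*v (M(v, H) = (-5 - 5)*(v + H) = -10*(H + v) = -10*H - 10*v)
S(h, m) = h*(-10*h - 10*m) (S(h, m) = (-10*m - 10*h)*h = (-10*h - 10*m)*h = h*(-10*h - 10*m))
S(-178, 157) - 1*(-20119) = -10*(-178)*(-178 + 157) - 1*(-20119) = -10*(-178)*(-21) + 20119 = -37380 + 20119 = -17261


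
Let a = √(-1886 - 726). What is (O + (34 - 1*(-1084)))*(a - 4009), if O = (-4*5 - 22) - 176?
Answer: -3608100 + 1800*I*√653 ≈ -3.6081e+6 + 45997.0*I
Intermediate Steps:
O = -218 (O = (-20 - 22) - 176 = -42 - 176 = -218)
a = 2*I*√653 (a = √(-2612) = 2*I*√653 ≈ 51.108*I)
(O + (34 - 1*(-1084)))*(a - 4009) = (-218 + (34 - 1*(-1084)))*(2*I*√653 - 4009) = (-218 + (34 + 1084))*(-4009 + 2*I*√653) = (-218 + 1118)*(-4009 + 2*I*√653) = 900*(-4009 + 2*I*√653) = -3608100 + 1800*I*√653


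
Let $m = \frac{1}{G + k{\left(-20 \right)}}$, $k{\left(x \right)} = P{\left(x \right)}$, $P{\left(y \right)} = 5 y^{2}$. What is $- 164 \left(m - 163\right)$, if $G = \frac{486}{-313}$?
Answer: $\frac{8360594458}{312757} \approx 26732.0$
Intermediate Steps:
$k{\left(x \right)} = 5 x^{2}$
$G = - \frac{486}{313}$ ($G = 486 \left(- \frac{1}{313}\right) = - \frac{486}{313} \approx -1.5527$)
$m = \frac{313}{625514}$ ($m = \frac{1}{- \frac{486}{313} + 5 \left(-20\right)^{2}} = \frac{1}{- \frac{486}{313} + 5 \cdot 400} = \frac{1}{- \frac{486}{313} + 2000} = \frac{1}{\frac{625514}{313}} = \frac{313}{625514} \approx 0.00050039$)
$- 164 \left(m - 163\right) = - 164 \left(\frac{313}{625514} - 163\right) = \left(-164\right) \left(- \frac{101958469}{625514}\right) = \frac{8360594458}{312757}$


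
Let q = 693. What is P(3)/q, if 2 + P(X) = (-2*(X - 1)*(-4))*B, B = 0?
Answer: -2/693 ≈ -0.0028860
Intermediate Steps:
P(X) = -2 (P(X) = -2 + (-2*(X - 1)*(-4))*0 = -2 + (-2*(-1 + X)*(-4))*0 = -2 + ((2 - 2*X)*(-4))*0 = -2 + (-8 + 8*X)*0 = -2 + 0 = -2)
P(3)/q = -2/693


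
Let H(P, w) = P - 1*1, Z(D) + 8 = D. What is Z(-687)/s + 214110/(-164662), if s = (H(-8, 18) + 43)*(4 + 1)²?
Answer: -1743727/823310 ≈ -2.1179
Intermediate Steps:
Z(D) = -8 + D
H(P, w) = -1 + P (H(P, w) = P - 1 = -1 + P)
s = 850 (s = ((-1 - 8) + 43)*(4 + 1)² = (-9 + 43)*5² = 34*25 = 850)
Z(-687)/s + 214110/(-164662) = (-8 - 687)/850 + 214110/(-164662) = -695*1/850 + 214110*(-1/164662) = -139/170 - 107055/82331 = -1743727/823310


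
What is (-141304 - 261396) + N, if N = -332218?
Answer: -734918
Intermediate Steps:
(-141304 - 261396) + N = (-141304 - 261396) - 332218 = -402700 - 332218 = -734918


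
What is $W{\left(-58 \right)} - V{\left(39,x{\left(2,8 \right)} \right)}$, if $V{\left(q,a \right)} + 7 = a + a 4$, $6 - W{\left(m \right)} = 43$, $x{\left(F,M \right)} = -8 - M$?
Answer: $50$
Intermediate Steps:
$W{\left(m \right)} = -37$ ($W{\left(m \right)} = 6 - 43 = -37$)
$V{\left(q,a \right)} = -7 + 5 a$ ($V{\left(q,a \right)} = -7 + \left(a + a 4\right) = -7 + \left(a + 4 a\right) = -7 + 5 a$)
$W{\left(-58 \right)} - V{\left(39,x{\left(2,8 \right)} \right)} = -37 - \left(-7 + 5 \left(-8 - 8\right)\right) = -37 - \left(-7 + 5 \left(-16\right)\right) = -37 - \left(-7 - 80\right) = -37 - -87 = -37 + 87 = 50$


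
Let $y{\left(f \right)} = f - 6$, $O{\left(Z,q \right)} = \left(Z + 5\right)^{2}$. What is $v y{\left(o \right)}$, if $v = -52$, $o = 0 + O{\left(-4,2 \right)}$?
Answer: $260$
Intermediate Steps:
$O{\left(Z,q \right)} = \left(5 + Z\right)^{2}$
$o = 1$ ($o = 0 + \left(5 - 4\right)^{2} = 0 + 1^{2} = 0 + 1 = 1$)
$y{\left(f \right)} = -6 + f$ ($y{\left(f \right)} = f - 6 = -6 + f$)
$v y{\left(o \right)} = - 52 \left(-6 + 1\right) = \left(-52\right) \left(-5\right) = 260$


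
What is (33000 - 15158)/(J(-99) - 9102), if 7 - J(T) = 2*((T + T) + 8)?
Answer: -17842/8715 ≈ -2.0473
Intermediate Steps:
J(T) = -9 - 4*T (J(T) = 7 - 2*((T + T) + 8) = 7 - 2*(2*T + 8) = 7 - 2*(8 + 2*T) = 7 - (16 + 4*T) = 7 + (-16 - 4*T) = -9 - 4*T)
(33000 - 15158)/(J(-99) - 9102) = (33000 - 15158)/((-9 - 4*(-99)) - 9102) = 17842/((-9 + 396) - 9102) = 17842/(387 - 9102) = 17842/(-8715) = 17842*(-1/8715) = -17842/8715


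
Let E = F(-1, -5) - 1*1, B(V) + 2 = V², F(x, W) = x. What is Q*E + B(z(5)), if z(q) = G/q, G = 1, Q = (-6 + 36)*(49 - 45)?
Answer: -6049/25 ≈ -241.96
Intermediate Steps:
Q = 120 (Q = 30*4 = 120)
z(q) = 1/q
B(V) = -2 + V²
E = -2 (E = -1 - 1*1 = -1 - 1 = -2)
Q*E + B(z(5)) = 120*(-2) + (-2 + (1/5)²) = -240 + (-2 + (⅕)²) = -240 + (-2 + 1/25) = -240 - 49/25 = -6049/25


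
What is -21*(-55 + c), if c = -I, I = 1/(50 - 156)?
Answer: 122409/106 ≈ 1154.8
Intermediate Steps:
I = -1/106 (I = 1/(-106) = -1/106 ≈ -0.0094340)
c = 1/106 (c = -1*(-1/106) = 1/106 ≈ 0.0094340)
-21*(-55 + c) = -21*(-55 + 1/106) = -21*(-5829/106) = 122409/106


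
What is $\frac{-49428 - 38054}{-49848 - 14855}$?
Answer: $\frac{87482}{64703} \approx 1.3521$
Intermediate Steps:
$\frac{-49428 - 38054}{-49848 - 14855} = - \frac{87482}{-64703} = \left(-87482\right) \left(- \frac{1}{64703}\right) = \frac{87482}{64703}$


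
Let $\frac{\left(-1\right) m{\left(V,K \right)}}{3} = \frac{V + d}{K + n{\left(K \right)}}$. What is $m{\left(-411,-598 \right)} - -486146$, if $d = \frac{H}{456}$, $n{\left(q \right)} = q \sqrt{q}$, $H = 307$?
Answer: $\frac{2036080551975}{4188208} + \frac{14393 i \sqrt{598}}{4188208} \approx 4.8615 \cdot 10^{5} + 0.084038 i$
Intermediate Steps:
$n{\left(q \right)} = q^{\frac{3}{2}}$
$d = \frac{307}{456} \approx 0.67325$
$m{\left(V,K \right)} = - \frac{3 \left(\frac{307}{456} + V\right)}{K + K^{\frac{3}{2}}}$ ($m{\left(V,K \right)} = - 3 \frac{V + \frac{307}{456}}{K + K^{\frac{3}{2}}} = - 3 \frac{\frac{307}{456} + V}{K + K^{\frac{3}{2}}} = - \frac{3 \left(\frac{307}{456} + V\right)}{K + K^{\frac{3}{2}}}$)
$m{\left(-411,-598 \right)} - -486146 = \frac{- \frac{307}{152} - -1233}{-598 + \left(-598\right)^{\frac{3}{2}}} - -486146 = \frac{- \frac{307}{152} + 1233}{-598 - 598 i \sqrt{598}} + 486146 = \frac{1}{-598 - 598 i \sqrt{598}} \cdot \frac{187109}{152} + 486146 = \frac{187109}{152 \left(-598 - 598 i \sqrt{598}\right)} + 486146 = 486146 + \frac{187109}{152 \left(-598 - 598 i \sqrt{598}\right)}$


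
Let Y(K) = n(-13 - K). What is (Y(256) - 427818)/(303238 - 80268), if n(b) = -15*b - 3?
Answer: -19263/10135 ≈ -1.9006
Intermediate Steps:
n(b) = -3 - 15*b
Y(K) = 192 + 15*K (Y(K) = -3 - 15*(-13 - K) = -3 + (195 + 15*K) = 192 + 15*K)
(Y(256) - 427818)/(303238 - 80268) = ((192 + 15*256) - 427818)/(303238 - 80268) = ((192 + 3840) - 427818)/222970 = (4032 - 427818)*(1/222970) = -423786*1/222970 = -19263/10135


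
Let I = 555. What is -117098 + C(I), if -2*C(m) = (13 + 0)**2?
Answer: -234365/2 ≈ -1.1718e+5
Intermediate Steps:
C(m) = -169/2 (C(m) = -(13 + 0)**2/2 = -1/2*13**2 = -1/2*169 = -169/2)
-117098 + C(I) = -117098 - 169/2 = -234365/2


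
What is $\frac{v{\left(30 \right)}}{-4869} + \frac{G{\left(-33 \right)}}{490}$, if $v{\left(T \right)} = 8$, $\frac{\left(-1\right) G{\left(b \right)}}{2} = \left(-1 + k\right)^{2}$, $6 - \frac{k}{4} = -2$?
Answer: $- \frac{4681069}{1192905} \approx -3.9241$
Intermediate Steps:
$k = 32$ ($k = 24 - -8 = 24 + 8 = 32$)
$G{\left(b \right)} = -1922$ ($G{\left(b \right)} = - 2 \left(-1 + 32\right)^{2} = - 2 \cdot 31^{2} = \left(-2\right) 961 = -1922$)
$\frac{v{\left(30 \right)}}{-4869} + \frac{G{\left(-33 \right)}}{490} = \frac{8}{-4869} - \frac{1922}{490} = 8 \left(- \frac{1}{4869}\right) - \frac{961}{245} = - \frac{8}{4869} - \frac{961}{245} = - \frac{4681069}{1192905}$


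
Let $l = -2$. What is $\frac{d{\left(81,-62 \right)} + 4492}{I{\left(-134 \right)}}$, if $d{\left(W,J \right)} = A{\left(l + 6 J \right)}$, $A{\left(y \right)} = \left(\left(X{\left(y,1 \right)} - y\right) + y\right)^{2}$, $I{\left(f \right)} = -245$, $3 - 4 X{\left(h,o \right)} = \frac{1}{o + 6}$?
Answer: $- \frac{220133}{12005} \approx -18.337$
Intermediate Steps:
$X{\left(h,o \right)} = \frac{3}{4} - \frac{1}{4 \left(6 + o\right)}$ ($X{\left(h,o \right)} = \frac{3}{4} - \frac{1}{4 \left(o + 6\right)} = \frac{3}{4} - \frac{1}{4 \left(6 + o\right)}$)
$A{\left(y \right)} = \frac{25}{49}$ ($A{\left(y \right)} = \left(\left(\frac{17 + 3 \cdot 1}{4 \left(6 + 1\right)} - y\right) + y\right)^{2} = \left(\left(\frac{17 + 3}{4 \cdot 7} - y\right) + y\right)^{2} = \left(\left(\frac{1}{4} \cdot \frac{1}{7} \cdot 20 - y\right) + y\right)^{2} = \left(\left(\frac{5}{7} - y\right) + y\right)^{2} = \left(\frac{5}{7}\right)^{2} = \frac{25}{49}$)
$d{\left(W,J \right)} = \frac{25}{49}$
$\frac{d{\left(81,-62 \right)} + 4492}{I{\left(-134 \right)}} = \frac{\frac{25}{49} + 4492}{-245} = \frac{220133}{49} \left(- \frac{1}{245}\right) = - \frac{220133}{12005}$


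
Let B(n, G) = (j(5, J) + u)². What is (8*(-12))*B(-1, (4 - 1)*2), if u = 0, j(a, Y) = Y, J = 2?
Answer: -384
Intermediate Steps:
B(n, G) = 4 (B(n, G) = (2 + 0)² = 2² = 4)
(8*(-12))*B(-1, (4 - 1)*2) = (8*(-12))*4 = -96*4 = -384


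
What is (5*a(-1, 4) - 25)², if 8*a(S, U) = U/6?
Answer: 87025/144 ≈ 604.34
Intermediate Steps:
a(S, U) = U/48 (a(S, U) = (U/6)/8 = U/48)
(5*a(-1, 4) - 25)² = (5*((1/48)*4) - 25)² = (5*(1/12) - 25)² = (5/12 - 25)² = (-295/12)² = 87025/144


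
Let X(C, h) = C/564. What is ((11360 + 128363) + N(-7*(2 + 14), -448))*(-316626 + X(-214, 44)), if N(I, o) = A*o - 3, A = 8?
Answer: -6077699079452/141 ≈ -4.3104e+10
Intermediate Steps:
X(C, h) = C/564 (X(C, h) = C*(1/564) = C/564)
N(I, o) = -3 + 8*o (N(I, o) = 8*o - 3 = -3 + 8*o)
((11360 + 128363) + N(-7*(2 + 14), -448))*(-316626 + X(-214, 44)) = ((11360 + 128363) + (-3 + 8*(-448)))*(-316626 + (1/564)*(-214)) = (139723 + (-3 - 3584))*(-316626 - 107/282) = (139723 - 3587)*(-89288639/282) = 136136*(-89288639/282) = -6077699079452/141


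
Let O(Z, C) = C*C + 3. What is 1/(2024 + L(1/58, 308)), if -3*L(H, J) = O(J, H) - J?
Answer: 10092/21452227 ≈ 0.00047044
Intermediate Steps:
O(Z, C) = 3 + C² (O(Z, C) = C² + 3 = 3 + C²)
L(H, J) = -1 - H²/3 + J/3 (L(H, J) = -((3 + H²) - J)/3 = -(3 + H² - J)/3 = -1 - H²/3 + J/3)
1/(2024 + L(1/58, 308)) = 1/(2024 + (-1 - (1/58)²/3 + (⅓)*308)) = 1/(2024 + (-1 - (1/58)²/3 + 308/3)) = 1/(2024 + (-1 - ⅓*1/3364 + 308/3)) = 1/(2024 + (-1 - 1/10092 + 308/3)) = 1/(2024 + 1026019/10092) = 1/(21452227/10092) = 10092/21452227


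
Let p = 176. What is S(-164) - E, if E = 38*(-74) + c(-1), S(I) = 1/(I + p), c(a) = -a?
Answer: 33733/12 ≈ 2811.1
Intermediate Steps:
S(I) = 1/(176 + I) (S(I) = 1/(I + 176) = 1/(176 + I))
E = -2811 (E = 38*(-74) - 1*(-1) = -2812 + 1 = -2811)
S(-164) - E = 1/(176 - 164) - 1*(-2811) = 1/12 + 2811 = 33733/12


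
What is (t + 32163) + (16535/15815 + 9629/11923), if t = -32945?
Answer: -29421249230/37712449 ≈ -780.15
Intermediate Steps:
(t + 32163) + (16535/15815 + 9629/11923) = (-32945 + 32163) + (16535/15815 + 9629/11923) = -782 + (16535*(1/15815) + 9629*(1/11923)) = -782 + (3307/3163 + 9629/11923) = -782 + 69885888/37712449 = -29421249230/37712449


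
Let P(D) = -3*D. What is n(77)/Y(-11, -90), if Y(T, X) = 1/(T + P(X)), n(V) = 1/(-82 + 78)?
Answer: -259/4 ≈ -64.750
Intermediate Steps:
n(V) = -¼ (n(V) = 1/(-4) = -¼)
Y(T, X) = 1/(T - 3*X)
n(77)/Y(-11, -90) = -1/(4*(1/(-11 - 3*(-90)))) = -1/(4*(1/(-11 + 270))) = -1/(4*(1/259)) = -1/(4*1/259) = -¼*259 = -259/4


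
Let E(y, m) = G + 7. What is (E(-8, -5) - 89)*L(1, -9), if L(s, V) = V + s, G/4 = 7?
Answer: 432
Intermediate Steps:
G = 28 (G = 4*7 = 28)
E(y, m) = 35 (E(y, m) = 28 + 7 = 35)
(E(-8, -5) - 89)*L(1, -9) = (35 - 89)*(-9 + 1) = -54*(-8) = 432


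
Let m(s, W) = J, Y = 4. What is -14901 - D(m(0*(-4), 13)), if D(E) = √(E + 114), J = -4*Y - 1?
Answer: -14901 - √97 ≈ -14911.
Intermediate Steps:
J = -17 (J = -4*4 - 1 = -16 - 1 = -17)
m(s, W) = -17
D(E) = √(114 + E)
-14901 - D(m(0*(-4), 13)) = -14901 - √(114 - 17) = -14901 - √97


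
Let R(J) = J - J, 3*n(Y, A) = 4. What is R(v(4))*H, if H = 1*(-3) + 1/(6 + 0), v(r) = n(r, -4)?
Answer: 0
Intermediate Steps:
n(Y, A) = 4/3 (n(Y, A) = (⅓)*4 = 4/3)
v(r) = 4/3
R(J) = 0
H = -17/6 (H = -3 + 1/6 = -3 + ⅙ = -17/6 ≈ -2.8333)
R(v(4))*H = 0*(-17/6) = 0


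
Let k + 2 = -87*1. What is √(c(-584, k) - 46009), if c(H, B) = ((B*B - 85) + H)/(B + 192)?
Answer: 5*I*√19494501/103 ≈ 214.33*I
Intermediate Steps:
k = -89 (k = -2 - 87*1 = -2 - 87 = -89)
c(H, B) = (-85 + H + B²)/(192 + B) (c(H, B) = ((B² - 85) + H)/(192 + B) = ((-85 + B²) + H)/(192 + B) = (-85 + H + B²)/(192 + B))
√(c(-584, k) - 46009) = √((-85 - 584 + (-89)²)/(192 - 89) - 46009) = √((-85 - 584 + 7921)/103 - 46009) = √((1/103)*7252 - 46009) = √(7252/103 - 46009) = √(-4731675/103) = 5*I*√19494501/103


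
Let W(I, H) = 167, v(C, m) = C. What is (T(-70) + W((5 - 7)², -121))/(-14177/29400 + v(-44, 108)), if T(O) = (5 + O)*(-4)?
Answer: -12553800/1307777 ≈ -9.5993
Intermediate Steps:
T(O) = -20 - 4*O
(T(-70) + W((5 - 7)², -121))/(-14177/29400 + v(-44, 108)) = ((-20 - 4*(-70)) + 167)/(-14177/29400 - 44) = ((-20 + 280) + 167)/(-14177*1/29400 - 44) = (260 + 167)/(-14177/29400 - 44) = 427/(-1307777/29400) = 427*(-29400/1307777) = -12553800/1307777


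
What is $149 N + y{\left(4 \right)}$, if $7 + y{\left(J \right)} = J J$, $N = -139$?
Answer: $-20702$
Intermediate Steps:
$y{\left(J \right)} = -7 + J^{2}$ ($y{\left(J \right)} = -7 + J J = -7 + J^{2}$)
$149 N + y{\left(4 \right)} = 149 \left(-139\right) - \left(7 - 4^{2}\right) = -20711 + \left(-7 + 16\right) = -20711 + 9 = -20702$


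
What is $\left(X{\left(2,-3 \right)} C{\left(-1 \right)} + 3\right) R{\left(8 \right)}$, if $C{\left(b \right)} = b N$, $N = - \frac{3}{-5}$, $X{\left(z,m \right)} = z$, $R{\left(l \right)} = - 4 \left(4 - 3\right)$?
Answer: $- \frac{36}{5} \approx -7.2$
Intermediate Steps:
$R{\left(l \right)} = -4$ ($R{\left(l \right)} = \left(-4\right) 1 = -4$)
$N = \frac{3}{5}$ ($N = \left(-3\right) \left(- \frac{1}{5}\right) = \frac{3}{5} \approx 0.6$)
$C{\left(b \right)} = \frac{3 b}{5}$ ($C{\left(b \right)} = b \frac{3}{5} = \frac{3 b}{5}$)
$\left(X{\left(2,-3 \right)} C{\left(-1 \right)} + 3\right) R{\left(8 \right)} = \left(2 \cdot \frac{3}{5} \left(-1\right) + 3\right) \left(-4\right) = \left(2 \left(- \frac{3}{5}\right) + 3\right) \left(-4\right) = \left(- \frac{6}{5} + 3\right) \left(-4\right) = \frac{9}{5} \left(-4\right) = - \frac{36}{5}$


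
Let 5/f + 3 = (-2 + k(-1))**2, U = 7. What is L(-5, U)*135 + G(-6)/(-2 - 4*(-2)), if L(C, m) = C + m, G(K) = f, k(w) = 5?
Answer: 9725/36 ≈ 270.14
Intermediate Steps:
f = 5/6 (f = 5/(-3 + (-2 + 5)**2) = 5/(-3 + 3**2) = 5/(-3 + 9) = 5/6 ≈ 0.83333)
G(K) = 5/6
L(-5, U)*135 + G(-6)/(-2 - 4*(-2)) = (-5 + 7)*135 + 5/(6*(-2 - 4*(-2))) = 2*135 + 5/(6*(-2 + 8)) = 270 + (5/6)/6 = 270 + (5/6)*(1/6) = 270 + 5/36 = 9725/36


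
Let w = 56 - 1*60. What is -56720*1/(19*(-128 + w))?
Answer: 14180/627 ≈ 22.616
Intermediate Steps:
w = -4 (w = 56 - 60 = -4)
-56720*1/(19*(-128 + w)) = -56720*1/(19*(-128 - 4)) = -56720/((-132*19)) = -56720/(-2508) = -56720*(-1/2508) = 14180/627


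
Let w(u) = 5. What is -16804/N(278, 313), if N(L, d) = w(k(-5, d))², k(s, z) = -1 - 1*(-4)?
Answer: -16804/25 ≈ -672.16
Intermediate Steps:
k(s, z) = 3 (k(s, z) = -1 + 4 = 3)
N(L, d) = 25 (N(L, d) = 5² = 25)
-16804/N(278, 313) = -16804/25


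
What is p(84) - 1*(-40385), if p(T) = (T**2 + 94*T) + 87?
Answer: 55424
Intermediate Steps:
p(T) = 87 + T**2 + 94*T
p(84) - 1*(-40385) = (87 + 84**2 + 94*84) - 1*(-40385) = (87 + 7056 + 7896) + 40385 = 15039 + 40385 = 55424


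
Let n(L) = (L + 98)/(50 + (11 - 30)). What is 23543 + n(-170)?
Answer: 729761/31 ≈ 23541.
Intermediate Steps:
n(L) = 98/31 + L/31 (n(L) = (98 + L)/(50 - 19) = (98 + L)/31 = (98 + L)*(1/31) = 98/31 + L/31)
23543 + n(-170) = 23543 + (98/31 + (1/31)*(-170)) = 23543 + (98/31 - 170/31) = 23543 - 72/31 = 729761/31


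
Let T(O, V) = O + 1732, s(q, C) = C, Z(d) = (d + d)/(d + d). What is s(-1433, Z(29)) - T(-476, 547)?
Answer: -1255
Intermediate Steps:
Z(d) = 1 (Z(d) = (2*d)/((2*d)) = (2*d)*(1/(2*d)) = 1)
T(O, V) = 1732 + O
s(-1433, Z(29)) - T(-476, 547) = 1 - (1732 - 476) = 1 - 1*1256 = 1 - 1256 = -1255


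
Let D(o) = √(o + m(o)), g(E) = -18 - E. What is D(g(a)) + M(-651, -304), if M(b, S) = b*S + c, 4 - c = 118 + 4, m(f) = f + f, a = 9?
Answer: 197786 + 9*I ≈ 1.9779e+5 + 9.0*I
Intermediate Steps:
m(f) = 2*f
c = -118 (c = 4 - (118 + 4) = 4 - 1*122 = 4 - 122 = -118)
M(b, S) = -118 + S*b (M(b, S) = b*S - 118 = S*b - 118 = -118 + S*b)
D(o) = √3*√o (D(o) = √(o + 2*o) = √(3*o) = √3*√o)
D(g(a)) + M(-651, -304) = √3*√(-18 - 1*9) + (-118 - 304*(-651)) = √3*√(-18 - 9) + (-118 + 197904) = √3*√(-27) + 197786 = √3*(3*I*√3) + 197786 = 9*I + 197786 = 197786 + 9*I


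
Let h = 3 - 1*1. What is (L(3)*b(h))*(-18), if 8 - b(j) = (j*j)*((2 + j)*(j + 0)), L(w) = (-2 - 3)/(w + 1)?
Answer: -540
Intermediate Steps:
h = 2 (h = 3 - 1 = 2)
L(w) = -5/(1 + w)
b(j) = 8 - j**3*(2 + j) (b(j) = 8 - j*j*(2 + j)*(j + 0) = 8 - j**2*(2 + j)*j = 8 - j**2*j*(2 + j) = 8 - j**3*(2 + j))
(L(3)*b(h))*(-18) = ((-5/(1 + 3))*(8 - 1*2**4 - 2*2**3))*(-18) = ((-5/4)*(8 - 1*16 - 2*8))*(-18) = ((-5*1/4)*(8 - 16 - 16))*(-18) = -5/4*(-24)*(-18) = 30*(-18) = -540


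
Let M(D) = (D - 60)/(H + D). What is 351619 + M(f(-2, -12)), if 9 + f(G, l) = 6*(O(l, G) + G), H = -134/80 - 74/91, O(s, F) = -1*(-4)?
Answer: 218286239/621 ≈ 3.5151e+5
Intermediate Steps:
O(s, F) = 4
H = -9057/3640 (H = -134*1/80 - 74*1/91 = -67/40 - 74/91 = -9057/3640 ≈ -2.4882)
f(G, l) = 15 + 6*G (f(G, l) = -9 + 6*(4 + G) = -9 + (24 + 6*G) = 15 + 6*G)
M(D) = (-60 + D)/(-9057/3640 + D) (M(D) = (D - 60)/(-9057/3640 + D) = (-60 + D)/(-9057/3640 + D))
351619 + M(f(-2, -12)) = 351619 + 3640*(-60 + (15 + 6*(-2)))/(-9057 + 3640*(15 + 6*(-2))) = 351619 + 3640*(-60 + (15 - 12))/(-9057 + 3640*(15 - 12)) = 351619 + 3640*(-60 + 3)/(-9057 + 3640*3) = 351619 + 3640*(-57)/(-9057 + 10920) = 351619 + 3640*(-57)/1863 = 351619 + 3640*(1/1863)*(-57) = 351619 - 69160/621 = 218286239/621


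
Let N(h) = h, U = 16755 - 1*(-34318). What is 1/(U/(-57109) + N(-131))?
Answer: -57109/7532352 ≈ -0.0075818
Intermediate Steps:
U = 51073 (U = 16755 + 34318 = 51073)
1/(U/(-57109) + N(-131)) = 1/(51073/(-57109) - 131) = 1/(51073*(-1/57109) - 131) = 1/(-51073/57109 - 131) = 1/(-7532352/57109) = -57109/7532352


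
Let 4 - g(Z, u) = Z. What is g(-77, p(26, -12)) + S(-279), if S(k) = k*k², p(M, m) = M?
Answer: -21717558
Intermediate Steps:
g(Z, u) = 4 - Z
S(k) = k³
g(-77, p(26, -12)) + S(-279) = (4 - 1*(-77)) + (-279)³ = (4 + 77) - 21717639 = 81 - 21717639 = -21717558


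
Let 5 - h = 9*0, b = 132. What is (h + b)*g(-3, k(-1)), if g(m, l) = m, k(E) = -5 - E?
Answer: -411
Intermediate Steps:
h = 5 (h = 5 - 9*0 = 5 - 1*0 = 5 + 0 = 5)
(h + b)*g(-3, k(-1)) = (5 + 132)*(-3) = 137*(-3) = -411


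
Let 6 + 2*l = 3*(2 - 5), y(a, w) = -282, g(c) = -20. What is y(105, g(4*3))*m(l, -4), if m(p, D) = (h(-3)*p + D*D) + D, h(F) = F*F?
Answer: 15651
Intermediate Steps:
l = -15/2 (l = -3 + (3*(2 - 5))/2 = -3 + (3*(-3))/2 = -3 + (½)*(-9) = -3 - 9/2 = -15/2 ≈ -7.5000)
h(F) = F²
m(p, D) = D + D² + 9*p (m(p, D) = ((-3)²*p + D*D) + D = (9*p + D²) + D = (D² + 9*p) + D = D + D² + 9*p)
y(105, g(4*3))*m(l, -4) = -282*(-4 + (-4)² + 9*(-15/2)) = -282*(-4 + 16 - 135/2) = -282*(-111/2) = 15651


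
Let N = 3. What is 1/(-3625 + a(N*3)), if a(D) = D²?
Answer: -1/3544 ≈ -0.00028217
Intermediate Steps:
1/(-3625 + a(N*3)) = 1/(-3625 + (3*3)²) = 1/(-3625 + 9²) = 1/(-3625 + 81) = 1/(-3544) = -1/3544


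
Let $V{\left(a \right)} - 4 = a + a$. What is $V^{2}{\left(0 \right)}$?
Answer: $16$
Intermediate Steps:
$V{\left(a \right)} = 4 + 2 a$ ($V{\left(a \right)} = 4 + \left(a + a\right) = 4 + 2 a$)
$V^{2}{\left(0 \right)} = \left(4 + 2 \cdot 0\right)^{2} = \left(4 + 0\right)^{2} = 4^{2} = 16$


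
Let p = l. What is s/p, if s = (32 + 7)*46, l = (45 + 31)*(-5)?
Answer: -897/190 ≈ -4.7211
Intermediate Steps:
l = -380 (l = 76*(-5) = -380)
p = -380
s = 1794 (s = 39*46 = 1794)
s/p = 1794/(-380) = 1794*(-1/380) = -897/190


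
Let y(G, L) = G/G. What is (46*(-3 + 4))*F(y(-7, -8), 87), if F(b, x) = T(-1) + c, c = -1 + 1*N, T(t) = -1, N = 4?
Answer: 92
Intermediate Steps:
y(G, L) = 1
c = 3 (c = -1 + 1*4 = -1 + 4 = 3)
F(b, x) = 2 (F(b, x) = -1 + 3 = 2)
(46*(-3 + 4))*F(y(-7, -8), 87) = (46*(-3 + 4))*2 = (46*1)*2 = 46*2 = 92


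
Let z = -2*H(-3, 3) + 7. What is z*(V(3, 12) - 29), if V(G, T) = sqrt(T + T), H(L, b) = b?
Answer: -29 + 2*sqrt(6) ≈ -24.101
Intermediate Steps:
V(G, T) = sqrt(2)*sqrt(T) (V(G, T) = sqrt(2*T) = sqrt(2)*sqrt(T))
z = 1 (z = -2*3 + 7 = -6 + 7 = 1)
z*(V(3, 12) - 29) = 1*(sqrt(2)*sqrt(12) - 29) = 1*(sqrt(2)*(2*sqrt(3)) - 29) = 1*(2*sqrt(6) - 29) = 1*(-29 + 2*sqrt(6)) = -29 + 2*sqrt(6)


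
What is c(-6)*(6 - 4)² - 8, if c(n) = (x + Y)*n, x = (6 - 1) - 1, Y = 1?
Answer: -128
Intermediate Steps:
x = 4 (x = 5 - 1 = 4)
c(n) = 5*n (c(n) = (4 + 1)*n = 5*n)
c(-6)*(6 - 4)² - 8 = (5*(-6))*(6 - 4)² - 8 = -30*2² - 8 = -30*4 - 8 = -120 - 8 = -128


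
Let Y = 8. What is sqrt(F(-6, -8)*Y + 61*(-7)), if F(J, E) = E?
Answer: I*sqrt(491) ≈ 22.159*I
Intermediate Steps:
sqrt(F(-6, -8)*Y + 61*(-7)) = sqrt(-8*8 + 61*(-7)) = sqrt(-64 - 427) = sqrt(-491) = I*sqrt(491)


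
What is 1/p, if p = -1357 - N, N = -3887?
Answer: 1/2530 ≈ 0.00039526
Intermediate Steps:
p = 2530 (p = -1357 - 1*(-3887) = -1357 + 3887 = 2530)
1/p = 1/2530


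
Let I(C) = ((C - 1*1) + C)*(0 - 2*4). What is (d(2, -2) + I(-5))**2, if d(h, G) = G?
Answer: 7396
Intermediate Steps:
I(C) = 8 - 16*C (I(C) = ((C - 1) + C)*(0 - 8) = ((-1 + C) + C)*(-8) = (-1 + 2*C)*(-8) = 8 - 16*C)
(d(2, -2) + I(-5))**2 = (-2 + (8 - 16*(-5)))**2 = (-2 + (8 + 80))**2 = (-2 + 88)**2 = 86**2 = 7396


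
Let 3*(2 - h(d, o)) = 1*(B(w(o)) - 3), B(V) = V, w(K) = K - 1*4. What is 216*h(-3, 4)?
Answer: 648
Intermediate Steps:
w(K) = -4 + K (w(K) = K - 4 = -4 + K)
h(d, o) = 13/3 - o/3 (h(d, o) = 2 - ((-4 + o) - 3)/3 = 2 - (-7 + o)/3 = 2 + (7/3 - o/3) = 13/3 - o/3)
216*h(-3, 4) = 216*(13/3 - ⅓*4) = 216*(13/3 - 4/3) = 216*3 = 648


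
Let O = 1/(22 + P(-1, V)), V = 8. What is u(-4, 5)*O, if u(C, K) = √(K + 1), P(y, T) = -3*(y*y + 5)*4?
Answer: -√6/50 ≈ -0.048990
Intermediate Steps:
P(y, T) = -60 - 12*y² (P(y, T) = -3*(y² + 5)*4 = -3*(5 + y²)*4 = (-15 - 3*y²)*4 = -60 - 12*y²)
O = -1/50 (O = 1/(22 + (-60 - 12*(-1)²)) = 1/(22 + (-60 - 12*1)) = 1/(22 + (-60 - 12)) = 1/(22 - 72) = 1/(-50) = -1/50 ≈ -0.020000)
u(C, K) = √(1 + K)
u(-4, 5)*O = √(1 + 5)*(-1/50) = √6*(-1/50) = -√6/50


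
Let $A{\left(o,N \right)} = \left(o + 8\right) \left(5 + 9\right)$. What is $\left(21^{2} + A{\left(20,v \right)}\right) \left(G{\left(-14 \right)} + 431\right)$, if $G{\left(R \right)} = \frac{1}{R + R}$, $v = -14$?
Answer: $\frac{1435973}{4} \approx 3.5899 \cdot 10^{5}$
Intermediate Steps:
$G{\left(R \right)} = \frac{1}{2 R}$
$A{\left(o,N \right)} = 112 + 14 o$ ($A{\left(o,N \right)} = \left(8 + o\right) 14 = 112 + 14 o$)
$\left(21^{2} + A{\left(20,v \right)}\right) \left(G{\left(-14 \right)} + 431\right) = \left(21^{2} + \left(112 + 14 \cdot 20\right)\right) \left(\frac{1}{2 \left(-14\right)} + 431\right) = \left(441 + \left(112 + 280\right)\right) \left(\frac{1}{2} \left(- \frac{1}{14}\right) + 431\right) = \left(441 + 392\right) \left(- \frac{1}{28} + 431\right) = 833 \cdot \frac{12067}{28} = \frac{1435973}{4}$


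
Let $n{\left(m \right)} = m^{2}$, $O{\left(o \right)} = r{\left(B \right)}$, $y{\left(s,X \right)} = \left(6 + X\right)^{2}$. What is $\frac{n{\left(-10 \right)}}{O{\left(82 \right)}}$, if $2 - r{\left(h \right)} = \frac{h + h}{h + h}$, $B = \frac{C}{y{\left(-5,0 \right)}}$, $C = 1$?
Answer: $100$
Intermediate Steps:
$B = \frac{1}{36}$ ($B = 1 \frac{1}{\left(6 + 0\right)^{2}} = 1 \frac{1}{6^{2}} = 1 \cdot \frac{1}{36} = \frac{1}{36} \approx 0.027778$)
$r{\left(h \right)} = 1$ ($r{\left(h \right)} = 2 - \frac{h + h}{h + h} = 2 - \frac{2 h}{2 h} = 2 - 2 h \frac{1}{2 h} = 2 - 1 = 1$)
$O{\left(o \right)} = 1$
$\frac{n{\left(-10 \right)}}{O{\left(82 \right)}} = \frac{\left(-10\right)^{2}}{1} = 100 \cdot 1 = 100$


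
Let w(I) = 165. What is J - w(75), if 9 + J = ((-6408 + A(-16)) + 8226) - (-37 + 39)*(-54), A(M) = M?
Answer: 1736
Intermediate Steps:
J = 1901 (J = -9 + (((-6408 - 16) + 8226) - (-37 + 39)*(-54)) = -9 + ((-6424 + 8226) - 2*(-54)) = -9 + (1802 - 1*(-108)) = -9 + (1802 + 108) = -9 + 1910 = 1901)
J - w(75) = 1901 - 1*165 = 1901 - 165 = 1736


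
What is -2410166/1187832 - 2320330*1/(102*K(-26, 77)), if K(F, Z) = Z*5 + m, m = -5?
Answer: -349213267/5642202 ≈ -61.893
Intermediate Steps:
K(F, Z) = -5 + 5*Z (K(F, Z) = Z*5 - 5 = 5*Z - 5 = -5 + 5*Z)
-2410166/1187832 - 2320330*1/(102*K(-26, 77)) = -2410166/1187832 - 2320330*1/(102*(-5 + 5*77)) = -2410166*1/1187832 - 2320330*1/(102*(-5 + 385)) = -1205083/593916 - 2320330/(380*102) = -1205083/593916 - 2320330/38760 = -1205083/593916 - 2320330*1/38760 = -1205083/593916 - 13649/228 = -349213267/5642202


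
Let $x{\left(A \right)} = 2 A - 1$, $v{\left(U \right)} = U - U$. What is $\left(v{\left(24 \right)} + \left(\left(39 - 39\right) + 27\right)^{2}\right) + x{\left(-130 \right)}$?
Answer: $468$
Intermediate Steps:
$v{\left(U \right)} = 0$
$x{\left(A \right)} = -1 + 2 A$
$\left(v{\left(24 \right)} + \left(\left(39 - 39\right) + 27\right)^{2}\right) + x{\left(-130 \right)} = \left(0 + \left(\left(39 - 39\right) + 27\right)^{2}\right) + \left(-1 + 2 \left(-130\right)\right) = \left(0 + \left(0 + 27\right)^{2}\right) - 261 = \left(0 + 27^{2}\right) - 261 = \left(0 + 729\right) - 261 = 729 - 261 = 468$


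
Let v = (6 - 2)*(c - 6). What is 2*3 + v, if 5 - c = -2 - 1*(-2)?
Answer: 2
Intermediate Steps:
c = 5 (c = 5 - (-2 - 1*(-2)) = 5 - (-2 + 2) = 5 - 1*0 = 5 + 0 = 5)
v = -4 (v = (6 - 2)*(5 - 6) = 4*(-1) = -4)
2*3 + v = 2*3 - 4 = 6 - 4 = 2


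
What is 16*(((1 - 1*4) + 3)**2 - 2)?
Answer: -32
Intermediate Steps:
16*(((1 - 1*4) + 3)**2 - 2) = 16*(((1 - 4) + 3)**2 - 2) = 16*((-3 + 3)**2 - 2) = 16*(0**2 - 2) = 16*(0 - 2) = 16*(-2) = -32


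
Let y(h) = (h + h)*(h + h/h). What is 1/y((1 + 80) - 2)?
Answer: 1/12640 ≈ 7.9114e-5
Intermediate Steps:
y(h) = 2*h*(1 + h) (y(h) = (2*h)*(h + 1) = (2*h)*(1 + h) = 2*h*(1 + h))
1/y((1 + 80) - 2) = 1/(2*((1 + 80) - 2)*(1 + ((1 + 80) - 2))) = 1/(2*(81 - 2)*(1 + (81 - 2))) = 1/(2*79*(1 + 79)) = 1/(2*79*80) = 1/12640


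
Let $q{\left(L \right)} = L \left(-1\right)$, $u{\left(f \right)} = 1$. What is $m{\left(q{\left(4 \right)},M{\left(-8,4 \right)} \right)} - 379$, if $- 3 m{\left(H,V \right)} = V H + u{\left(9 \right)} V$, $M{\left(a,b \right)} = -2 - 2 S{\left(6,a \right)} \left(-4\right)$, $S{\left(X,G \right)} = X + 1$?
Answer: $-325$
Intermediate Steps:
$S{\left(X,G \right)} = 1 + X$
$q{\left(L \right)} = - L$
$M{\left(a,b \right)} = 54$ ($M{\left(a,b \right)} = -2 - 2 \left(1 + 6\right) \left(-4\right) = -2 - 2 \cdot 7 \left(-4\right) = -2 - 14 \left(-4\right) = -2 - -56 = -2 + 56 = 54$)
$m{\left(H,V \right)} = - \frac{V}{3} - \frac{H V}{3}$ ($m{\left(H,V \right)} = - \frac{V H + 1 V}{3} = - \frac{H V + V}{3} = - \frac{V + H V}{3} = - \frac{V}{3} - \frac{H V}{3}$)
$m{\left(q{\left(4 \right)},M{\left(-8,4 \right)} \right)} - 379 = \left(- \frac{1}{3}\right) 54 \left(1 - 4\right) - 379 = \left(- \frac{1}{3}\right) 54 \left(-3\right) - 379 = 54 - 379 = -325$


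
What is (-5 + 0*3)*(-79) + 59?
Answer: 454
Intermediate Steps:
(-5 + 0*3)*(-79) + 59 = (-5 + 0)*(-79) + 59 = -5*(-79) + 59 = 395 + 59 = 454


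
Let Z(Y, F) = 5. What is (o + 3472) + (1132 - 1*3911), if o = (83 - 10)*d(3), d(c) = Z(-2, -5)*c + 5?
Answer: 2153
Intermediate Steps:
d(c) = 5 + 5*c (d(c) = 5*c + 5 = 5 + 5*c)
o = 1460 (o = (83 - 10)*(5 + 5*3) = 73*(5 + 15) = 73*20 = 1460)
(o + 3472) + (1132 - 1*3911) = (1460 + 3472) + (1132 - 1*3911) = 4932 + (1132 - 3911) = 4932 - 2779 = 2153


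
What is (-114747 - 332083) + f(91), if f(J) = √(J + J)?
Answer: -446830 + √182 ≈ -4.4682e+5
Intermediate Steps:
f(J) = √2*√J (f(J) = √(2*J) = √2*√J)
(-114747 - 332083) + f(91) = (-114747 - 332083) + √2*√91 = -446830 + √182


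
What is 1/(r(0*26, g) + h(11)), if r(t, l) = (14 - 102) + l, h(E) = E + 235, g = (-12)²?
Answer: 1/302 ≈ 0.0033113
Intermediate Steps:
g = 144
h(E) = 235 + E
r(t, l) = -88 + l
1/(r(0*26, g) + h(11)) = 1/((-88 + 144) + (235 + 11)) = 1/(56 + 246) = 1/302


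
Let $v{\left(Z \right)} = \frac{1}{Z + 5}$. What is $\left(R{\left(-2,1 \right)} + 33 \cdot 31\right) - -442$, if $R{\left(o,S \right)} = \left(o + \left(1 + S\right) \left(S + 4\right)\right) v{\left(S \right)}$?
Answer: $\frac{4399}{3} \approx 1466.3$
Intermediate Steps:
$v{\left(Z \right)} = \frac{1}{5 + Z}$
$R{\left(o,S \right)} = \frac{o + \left(1 + S\right) \left(4 + S\right)}{5 + S}$ ($R{\left(o,S \right)} = \frac{o + \left(1 + S\right) \left(S + 4\right)}{5 + S} = \frac{o + \left(1 + S\right) \left(4 + S\right)}{5 + S}$)
$\left(R{\left(-2,1 \right)} + 33 \cdot 31\right) - -442 = \left(\frac{4 - 2 + 1^{2} + 5 \cdot 1}{5 + 1} + 33 \cdot 31\right) - -442 = \left(\frac{4 - 2 + 1 + 5}{6} + 1023\right) + \left(-1397 + 1839\right) = \left(\frac{1}{6} \cdot 8 + 1023\right) + 442 = \left(\frac{4}{3} + 1023\right) + 442 = \frac{3073}{3} + 442 = \frac{4399}{3}$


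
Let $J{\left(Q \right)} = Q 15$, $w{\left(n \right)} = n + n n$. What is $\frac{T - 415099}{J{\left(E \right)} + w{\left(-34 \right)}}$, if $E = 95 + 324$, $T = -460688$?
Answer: $- \frac{291929}{2469} \approx -118.24$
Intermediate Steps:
$w{\left(n \right)} = n + n^{2}$
$E = 419$
$J{\left(Q \right)} = 15 Q$
$\frac{T - 415099}{J{\left(E \right)} + w{\left(-34 \right)}} = \frac{-460688 - 415099}{15 \cdot 419 - 34 \left(1 - 34\right)} = - \frac{875787}{6285 - -1122} = - \frac{875787}{6285 + 1122} = - \frac{875787}{7407} = \left(-875787\right) \frac{1}{7407} = - \frac{291929}{2469}$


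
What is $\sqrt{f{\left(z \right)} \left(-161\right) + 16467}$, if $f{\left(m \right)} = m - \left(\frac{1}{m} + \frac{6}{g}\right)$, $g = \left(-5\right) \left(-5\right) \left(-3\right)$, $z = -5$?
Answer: $\frac{19 \sqrt{1193}}{5} \approx 131.25$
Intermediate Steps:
$g = -75$ ($g = 25 \left(-3\right) = -75$)
$f{\left(m \right)} = \frac{2}{25} + m - \frac{1}{m}$ ($f{\left(m \right)} = m - \left(- \frac{2}{25} + \frac{1}{m}\right) = m + \left(- \frac{1}{m} + \frac{2}{25}\right) = m + \left(\frac{2}{25} - \frac{1}{m}\right) = \frac{2}{25} + m - \frac{1}{m}$)
$\sqrt{f{\left(z \right)} \left(-161\right) + 16467} = \sqrt{\left(\frac{2}{25} - 5 - \frac{1}{-5}\right) \left(-161\right) + 16467} = \sqrt{\left(\frac{2}{25} - 5 - - \frac{1}{5}\right) \left(-161\right) + 16467} = \sqrt{\left(\frac{2}{25} - 5 + \frac{1}{5}\right) \left(-161\right) + 16467} = \sqrt{\left(- \frac{118}{25}\right) \left(-161\right) + 16467} = \sqrt{\frac{18998}{25} + 16467} = \sqrt{\frac{430673}{25}} = \frac{19 \sqrt{1193}}{5}$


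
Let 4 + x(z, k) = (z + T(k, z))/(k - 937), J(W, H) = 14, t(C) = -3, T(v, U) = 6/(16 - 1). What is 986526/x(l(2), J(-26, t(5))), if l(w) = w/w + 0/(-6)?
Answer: -4552817490/18467 ≈ -2.4654e+5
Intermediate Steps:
l(w) = 1 (l(w) = 1 + 0*(-1/6) = 1 + 0 = 1)
T(v, U) = 2/5 (T(v, U) = 6/15 = 6*(1/15) = 2/5)
x(z, k) = -4 + (2/5 + z)/(-937 + k) (x(z, k) = -4 + (z + 2/5)/(k - 937) = -4 + (2/5 + z)/(-937 + k))
986526/x(l(2), J(-26, t(5))) = 986526/(((18742/5 + 1 - 4*14)/(-937 + 14))) = 986526/(((18742/5 + 1 - 56)/(-923))) = 986526/((-1/923*18467/5)) = 986526/(-18467/4615) = 986526*(-4615/18467) = -4552817490/18467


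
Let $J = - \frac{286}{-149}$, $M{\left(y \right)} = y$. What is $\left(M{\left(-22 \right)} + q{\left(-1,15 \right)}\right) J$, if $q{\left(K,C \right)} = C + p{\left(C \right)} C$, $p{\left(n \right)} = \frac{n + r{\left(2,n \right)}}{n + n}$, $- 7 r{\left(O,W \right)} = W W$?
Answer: $- \frac{31174}{1043} \approx -29.889$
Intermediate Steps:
$r{\left(O,W \right)} = - \frac{W^{2}}{7}$ ($r{\left(O,W \right)} = - \frac{W W}{7} = - \frac{W^{2}}{7}$)
$p{\left(n \right)} = \frac{n - \frac{n^{2}}{7}}{2 n}$ ($p{\left(n \right)} = \frac{n - \frac{n^{2}}{7}}{n + n} = \frac{n - \frac{n^{2}}{7}}{2 n}$)
$J = \frac{286}{149}$ ($J = \left(-286\right) \left(- \frac{1}{149}\right) = \frac{286}{149} \approx 1.9195$)
$q{\left(K,C \right)} = C + C \left(\frac{1}{2} - \frac{C}{14}\right)$ ($q{\left(K,C \right)} = C + \left(\frac{1}{2} - \frac{C}{14}\right) C = C + C \left(\frac{1}{2} - \frac{C}{14}\right)$)
$\left(M{\left(-22 \right)} + q{\left(-1,15 \right)}\right) J = \left(-22 + \frac{1}{14} \cdot 15 \left(21 - 15\right)\right) \frac{286}{149} = \left(-22 + \frac{1}{14} \cdot 15 \cdot 6\right) \frac{286}{149} = \left(-22 + \frac{45}{7}\right) \frac{286}{149} = \left(- \frac{109}{7}\right) \frac{286}{149} = - \frac{31174}{1043}$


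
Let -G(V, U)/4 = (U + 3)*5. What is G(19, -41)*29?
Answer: 22040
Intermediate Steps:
G(V, U) = -60 - 20*U (G(V, U) = -4*(U + 3)*5 = -4*(3 + U)*5 = -4*(15 + 5*U) = -60 - 20*U)
G(19, -41)*29 = (-60 - 20*(-41))*29 = (-60 + 820)*29 = 760*29 = 22040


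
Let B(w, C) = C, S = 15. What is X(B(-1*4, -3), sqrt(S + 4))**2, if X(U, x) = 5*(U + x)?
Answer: 700 - 150*sqrt(19) ≈ 46.165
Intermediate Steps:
X(U, x) = 5*U + 5*x
X(B(-1*4, -3), sqrt(S + 4))**2 = (5*(-3) + 5*sqrt(15 + 4))**2 = (-15 + 5*sqrt(19))**2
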